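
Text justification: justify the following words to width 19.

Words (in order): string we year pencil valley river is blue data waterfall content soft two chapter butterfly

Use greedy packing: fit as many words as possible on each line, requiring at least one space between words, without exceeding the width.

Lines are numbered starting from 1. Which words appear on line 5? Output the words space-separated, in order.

Line 1: ['string', 'we', 'year'] (min_width=14, slack=5)
Line 2: ['pencil', 'valley', 'river'] (min_width=19, slack=0)
Line 3: ['is', 'blue', 'data'] (min_width=12, slack=7)
Line 4: ['waterfall', 'content'] (min_width=17, slack=2)
Line 5: ['soft', 'two', 'chapter'] (min_width=16, slack=3)
Line 6: ['butterfly'] (min_width=9, slack=10)

Answer: soft two chapter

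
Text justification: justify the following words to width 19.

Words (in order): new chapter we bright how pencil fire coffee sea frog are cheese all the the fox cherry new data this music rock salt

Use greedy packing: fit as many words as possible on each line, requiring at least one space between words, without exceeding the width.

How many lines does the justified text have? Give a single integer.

Line 1: ['new', 'chapter', 'we'] (min_width=14, slack=5)
Line 2: ['bright', 'how', 'pencil'] (min_width=17, slack=2)
Line 3: ['fire', 'coffee', 'sea'] (min_width=15, slack=4)
Line 4: ['frog', 'are', 'cheese', 'all'] (min_width=19, slack=0)
Line 5: ['the', 'the', 'fox', 'cherry'] (min_width=18, slack=1)
Line 6: ['new', 'data', 'this', 'music'] (min_width=19, slack=0)
Line 7: ['rock', 'salt'] (min_width=9, slack=10)
Total lines: 7

Answer: 7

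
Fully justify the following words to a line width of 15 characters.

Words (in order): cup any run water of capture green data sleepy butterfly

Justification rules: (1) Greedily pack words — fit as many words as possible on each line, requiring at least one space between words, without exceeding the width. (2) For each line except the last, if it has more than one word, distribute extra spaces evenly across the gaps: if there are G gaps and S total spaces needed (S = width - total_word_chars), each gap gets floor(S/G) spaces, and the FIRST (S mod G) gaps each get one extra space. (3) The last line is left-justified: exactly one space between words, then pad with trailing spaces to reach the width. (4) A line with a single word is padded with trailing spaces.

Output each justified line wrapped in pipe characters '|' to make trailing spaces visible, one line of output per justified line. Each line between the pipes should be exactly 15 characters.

Answer: |cup   any   run|
|water        of|
|capture   green|
|data     sleepy|
|butterfly      |

Derivation:
Line 1: ['cup', 'any', 'run'] (min_width=11, slack=4)
Line 2: ['water', 'of'] (min_width=8, slack=7)
Line 3: ['capture', 'green'] (min_width=13, slack=2)
Line 4: ['data', 'sleepy'] (min_width=11, slack=4)
Line 5: ['butterfly'] (min_width=9, slack=6)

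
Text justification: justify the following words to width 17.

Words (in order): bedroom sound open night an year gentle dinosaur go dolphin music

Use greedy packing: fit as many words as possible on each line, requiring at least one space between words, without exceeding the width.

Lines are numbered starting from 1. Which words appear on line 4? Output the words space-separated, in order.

Answer: dinosaur go

Derivation:
Line 1: ['bedroom', 'sound'] (min_width=13, slack=4)
Line 2: ['open', 'night', 'an'] (min_width=13, slack=4)
Line 3: ['year', 'gentle'] (min_width=11, slack=6)
Line 4: ['dinosaur', 'go'] (min_width=11, slack=6)
Line 5: ['dolphin', 'music'] (min_width=13, slack=4)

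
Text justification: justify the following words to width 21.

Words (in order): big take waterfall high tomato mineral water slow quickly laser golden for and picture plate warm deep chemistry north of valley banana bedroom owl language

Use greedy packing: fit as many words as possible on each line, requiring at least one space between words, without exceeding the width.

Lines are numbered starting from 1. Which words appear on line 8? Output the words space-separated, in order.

Line 1: ['big', 'take', 'waterfall'] (min_width=18, slack=3)
Line 2: ['high', 'tomato', 'mineral'] (min_width=19, slack=2)
Line 3: ['water', 'slow', 'quickly'] (min_width=18, slack=3)
Line 4: ['laser', 'golden', 'for', 'and'] (min_width=20, slack=1)
Line 5: ['picture', 'plate', 'warm'] (min_width=18, slack=3)
Line 6: ['deep', 'chemistry', 'north'] (min_width=20, slack=1)
Line 7: ['of', 'valley', 'banana'] (min_width=16, slack=5)
Line 8: ['bedroom', 'owl', 'language'] (min_width=20, slack=1)

Answer: bedroom owl language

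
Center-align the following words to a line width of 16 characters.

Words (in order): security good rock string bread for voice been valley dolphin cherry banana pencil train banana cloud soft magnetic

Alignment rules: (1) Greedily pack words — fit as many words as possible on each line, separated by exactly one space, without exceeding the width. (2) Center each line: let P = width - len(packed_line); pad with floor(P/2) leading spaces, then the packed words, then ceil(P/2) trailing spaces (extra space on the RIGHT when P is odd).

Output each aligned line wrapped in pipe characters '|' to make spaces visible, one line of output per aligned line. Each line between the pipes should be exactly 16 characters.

Line 1: ['security', 'good'] (min_width=13, slack=3)
Line 2: ['rock', 'string'] (min_width=11, slack=5)
Line 3: ['bread', 'for', 'voice'] (min_width=15, slack=1)
Line 4: ['been', 'valley'] (min_width=11, slack=5)
Line 5: ['dolphin', 'cherry'] (min_width=14, slack=2)
Line 6: ['banana', 'pencil'] (min_width=13, slack=3)
Line 7: ['train', 'banana'] (min_width=12, slack=4)
Line 8: ['cloud', 'soft'] (min_width=10, slack=6)
Line 9: ['magnetic'] (min_width=8, slack=8)

Answer: | security good  |
|  rock string   |
|bread for voice |
|  been valley   |
| dolphin cherry |
| banana pencil  |
|  train banana  |
|   cloud soft   |
|    magnetic    |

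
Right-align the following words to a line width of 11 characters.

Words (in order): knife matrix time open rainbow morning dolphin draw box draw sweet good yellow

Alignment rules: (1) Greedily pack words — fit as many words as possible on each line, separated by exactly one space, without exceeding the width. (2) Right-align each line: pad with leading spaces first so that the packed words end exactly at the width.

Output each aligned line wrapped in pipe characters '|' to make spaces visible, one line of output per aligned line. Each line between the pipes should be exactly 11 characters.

Line 1: ['knife'] (min_width=5, slack=6)
Line 2: ['matrix', 'time'] (min_width=11, slack=0)
Line 3: ['open'] (min_width=4, slack=7)
Line 4: ['rainbow'] (min_width=7, slack=4)
Line 5: ['morning'] (min_width=7, slack=4)
Line 6: ['dolphin'] (min_width=7, slack=4)
Line 7: ['draw', 'box'] (min_width=8, slack=3)
Line 8: ['draw', 'sweet'] (min_width=10, slack=1)
Line 9: ['good', 'yellow'] (min_width=11, slack=0)

Answer: |      knife|
|matrix time|
|       open|
|    rainbow|
|    morning|
|    dolphin|
|   draw box|
| draw sweet|
|good yellow|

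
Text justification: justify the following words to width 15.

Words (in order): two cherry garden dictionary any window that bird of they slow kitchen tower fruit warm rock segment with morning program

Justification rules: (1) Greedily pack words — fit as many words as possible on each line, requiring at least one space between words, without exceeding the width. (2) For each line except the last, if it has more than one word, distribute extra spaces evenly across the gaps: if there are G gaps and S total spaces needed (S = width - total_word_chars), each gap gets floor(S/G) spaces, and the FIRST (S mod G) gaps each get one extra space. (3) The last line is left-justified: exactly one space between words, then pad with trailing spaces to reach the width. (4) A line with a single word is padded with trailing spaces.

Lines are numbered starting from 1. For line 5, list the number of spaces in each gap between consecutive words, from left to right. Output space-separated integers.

Answer: 3 2

Derivation:
Line 1: ['two', 'cherry'] (min_width=10, slack=5)
Line 2: ['garden'] (min_width=6, slack=9)
Line 3: ['dictionary', 'any'] (min_width=14, slack=1)
Line 4: ['window', 'that'] (min_width=11, slack=4)
Line 5: ['bird', 'of', 'they'] (min_width=12, slack=3)
Line 6: ['slow', 'kitchen'] (min_width=12, slack=3)
Line 7: ['tower', 'fruit'] (min_width=11, slack=4)
Line 8: ['warm', 'rock'] (min_width=9, slack=6)
Line 9: ['segment', 'with'] (min_width=12, slack=3)
Line 10: ['morning', 'program'] (min_width=15, slack=0)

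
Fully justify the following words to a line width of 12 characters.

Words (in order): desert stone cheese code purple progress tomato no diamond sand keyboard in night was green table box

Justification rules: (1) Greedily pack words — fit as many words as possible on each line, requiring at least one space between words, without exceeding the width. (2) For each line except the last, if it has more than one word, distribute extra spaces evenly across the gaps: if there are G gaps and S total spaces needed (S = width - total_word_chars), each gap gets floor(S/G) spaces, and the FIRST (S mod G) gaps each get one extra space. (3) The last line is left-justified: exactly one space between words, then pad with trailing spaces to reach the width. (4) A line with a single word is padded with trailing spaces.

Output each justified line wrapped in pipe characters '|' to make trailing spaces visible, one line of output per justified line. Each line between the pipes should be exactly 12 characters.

Answer: |desert stone|
|cheese  code|
|purple      |
|progress    |
|tomato    no|
|diamond sand|
|keyboard  in|
|night    was|
|green  table|
|box         |

Derivation:
Line 1: ['desert', 'stone'] (min_width=12, slack=0)
Line 2: ['cheese', 'code'] (min_width=11, slack=1)
Line 3: ['purple'] (min_width=6, slack=6)
Line 4: ['progress'] (min_width=8, slack=4)
Line 5: ['tomato', 'no'] (min_width=9, slack=3)
Line 6: ['diamond', 'sand'] (min_width=12, slack=0)
Line 7: ['keyboard', 'in'] (min_width=11, slack=1)
Line 8: ['night', 'was'] (min_width=9, slack=3)
Line 9: ['green', 'table'] (min_width=11, slack=1)
Line 10: ['box'] (min_width=3, slack=9)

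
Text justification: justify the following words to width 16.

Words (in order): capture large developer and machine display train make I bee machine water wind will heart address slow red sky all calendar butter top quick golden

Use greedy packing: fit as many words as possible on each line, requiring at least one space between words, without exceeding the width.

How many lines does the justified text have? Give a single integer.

Line 1: ['capture', 'large'] (min_width=13, slack=3)
Line 2: ['developer', 'and'] (min_width=13, slack=3)
Line 3: ['machine', 'display'] (min_width=15, slack=1)
Line 4: ['train', 'make', 'I', 'bee'] (min_width=16, slack=0)
Line 5: ['machine', 'water'] (min_width=13, slack=3)
Line 6: ['wind', 'will', 'heart'] (min_width=15, slack=1)
Line 7: ['address', 'slow', 'red'] (min_width=16, slack=0)
Line 8: ['sky', 'all', 'calendar'] (min_width=16, slack=0)
Line 9: ['butter', 'top', 'quick'] (min_width=16, slack=0)
Line 10: ['golden'] (min_width=6, slack=10)
Total lines: 10

Answer: 10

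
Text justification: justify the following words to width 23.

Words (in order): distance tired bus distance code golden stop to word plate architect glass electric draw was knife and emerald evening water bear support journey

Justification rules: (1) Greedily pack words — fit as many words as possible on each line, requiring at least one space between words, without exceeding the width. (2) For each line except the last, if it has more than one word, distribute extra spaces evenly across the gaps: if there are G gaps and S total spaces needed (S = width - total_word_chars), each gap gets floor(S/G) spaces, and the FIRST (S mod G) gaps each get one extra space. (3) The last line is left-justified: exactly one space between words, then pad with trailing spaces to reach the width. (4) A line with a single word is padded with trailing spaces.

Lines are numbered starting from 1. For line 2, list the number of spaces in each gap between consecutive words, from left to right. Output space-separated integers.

Line 1: ['distance', 'tired', 'bus'] (min_width=18, slack=5)
Line 2: ['distance', 'code', 'golden'] (min_width=20, slack=3)
Line 3: ['stop', 'to', 'word', 'plate'] (min_width=18, slack=5)
Line 4: ['architect', 'glass'] (min_width=15, slack=8)
Line 5: ['electric', 'draw', 'was', 'knife'] (min_width=23, slack=0)
Line 6: ['and', 'emerald', 'evening'] (min_width=19, slack=4)
Line 7: ['water', 'bear', 'support'] (min_width=18, slack=5)
Line 8: ['journey'] (min_width=7, slack=16)

Answer: 3 2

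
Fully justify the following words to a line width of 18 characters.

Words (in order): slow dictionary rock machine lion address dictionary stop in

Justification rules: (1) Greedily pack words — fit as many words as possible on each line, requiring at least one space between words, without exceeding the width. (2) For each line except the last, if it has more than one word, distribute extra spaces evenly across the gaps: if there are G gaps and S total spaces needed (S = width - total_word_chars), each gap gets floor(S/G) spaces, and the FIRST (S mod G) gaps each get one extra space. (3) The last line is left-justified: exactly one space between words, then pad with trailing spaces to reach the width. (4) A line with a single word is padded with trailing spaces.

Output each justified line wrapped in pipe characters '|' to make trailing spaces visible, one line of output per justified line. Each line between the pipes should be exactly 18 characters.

Line 1: ['slow', 'dictionary'] (min_width=15, slack=3)
Line 2: ['rock', 'machine', 'lion'] (min_width=17, slack=1)
Line 3: ['address', 'dictionary'] (min_width=18, slack=0)
Line 4: ['stop', 'in'] (min_width=7, slack=11)

Answer: |slow    dictionary|
|rock  machine lion|
|address dictionary|
|stop in           |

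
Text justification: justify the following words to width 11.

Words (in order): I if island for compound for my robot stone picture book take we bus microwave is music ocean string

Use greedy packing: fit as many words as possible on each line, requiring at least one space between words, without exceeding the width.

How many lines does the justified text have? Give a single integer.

Answer: 12

Derivation:
Line 1: ['I', 'if', 'island'] (min_width=11, slack=0)
Line 2: ['for'] (min_width=3, slack=8)
Line 3: ['compound'] (min_width=8, slack=3)
Line 4: ['for', 'my'] (min_width=6, slack=5)
Line 5: ['robot', 'stone'] (min_width=11, slack=0)
Line 6: ['picture'] (min_width=7, slack=4)
Line 7: ['book', 'take'] (min_width=9, slack=2)
Line 8: ['we', 'bus'] (min_width=6, slack=5)
Line 9: ['microwave'] (min_width=9, slack=2)
Line 10: ['is', 'music'] (min_width=8, slack=3)
Line 11: ['ocean'] (min_width=5, slack=6)
Line 12: ['string'] (min_width=6, slack=5)
Total lines: 12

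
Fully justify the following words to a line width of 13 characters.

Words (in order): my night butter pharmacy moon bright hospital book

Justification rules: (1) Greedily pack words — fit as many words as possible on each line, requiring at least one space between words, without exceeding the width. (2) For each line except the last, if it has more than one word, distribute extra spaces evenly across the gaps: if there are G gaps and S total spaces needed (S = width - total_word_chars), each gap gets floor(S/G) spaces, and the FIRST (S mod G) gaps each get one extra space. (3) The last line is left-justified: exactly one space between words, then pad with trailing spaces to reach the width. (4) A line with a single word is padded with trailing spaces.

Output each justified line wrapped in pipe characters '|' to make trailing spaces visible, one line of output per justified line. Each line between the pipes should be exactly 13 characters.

Answer: |my      night|
|butter       |
|pharmacy moon|
|bright       |
|hospital book|

Derivation:
Line 1: ['my', 'night'] (min_width=8, slack=5)
Line 2: ['butter'] (min_width=6, slack=7)
Line 3: ['pharmacy', 'moon'] (min_width=13, slack=0)
Line 4: ['bright'] (min_width=6, slack=7)
Line 5: ['hospital', 'book'] (min_width=13, slack=0)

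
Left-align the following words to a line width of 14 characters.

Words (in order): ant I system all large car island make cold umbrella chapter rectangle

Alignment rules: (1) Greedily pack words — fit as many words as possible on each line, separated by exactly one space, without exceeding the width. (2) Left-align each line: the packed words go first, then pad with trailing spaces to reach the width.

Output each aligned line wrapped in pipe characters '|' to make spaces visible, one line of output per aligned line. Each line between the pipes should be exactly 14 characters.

Answer: |ant I system  |
|all large car |
|island make   |
|cold umbrella |
|chapter       |
|rectangle     |

Derivation:
Line 1: ['ant', 'I', 'system'] (min_width=12, slack=2)
Line 2: ['all', 'large', 'car'] (min_width=13, slack=1)
Line 3: ['island', 'make'] (min_width=11, slack=3)
Line 4: ['cold', 'umbrella'] (min_width=13, slack=1)
Line 5: ['chapter'] (min_width=7, slack=7)
Line 6: ['rectangle'] (min_width=9, slack=5)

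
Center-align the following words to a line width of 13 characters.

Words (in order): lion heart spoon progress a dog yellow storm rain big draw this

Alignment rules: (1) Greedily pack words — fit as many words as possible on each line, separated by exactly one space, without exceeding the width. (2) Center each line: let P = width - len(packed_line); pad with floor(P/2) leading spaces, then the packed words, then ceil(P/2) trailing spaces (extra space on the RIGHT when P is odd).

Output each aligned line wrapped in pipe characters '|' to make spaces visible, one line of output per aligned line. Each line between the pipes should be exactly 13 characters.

Line 1: ['lion', 'heart'] (min_width=10, slack=3)
Line 2: ['spoon'] (min_width=5, slack=8)
Line 3: ['progress', 'a'] (min_width=10, slack=3)
Line 4: ['dog', 'yellow'] (min_width=10, slack=3)
Line 5: ['storm', 'rain'] (min_width=10, slack=3)
Line 6: ['big', 'draw', 'this'] (min_width=13, slack=0)

Answer: | lion heart  |
|    spoon    |
| progress a  |
| dog yellow  |
| storm rain  |
|big draw this|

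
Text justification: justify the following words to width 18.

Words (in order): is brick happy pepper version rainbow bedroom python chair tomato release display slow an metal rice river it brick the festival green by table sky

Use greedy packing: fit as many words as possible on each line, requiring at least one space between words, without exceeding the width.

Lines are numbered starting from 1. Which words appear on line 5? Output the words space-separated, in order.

Answer: tomato release

Derivation:
Line 1: ['is', 'brick', 'happy'] (min_width=14, slack=4)
Line 2: ['pepper', 'version'] (min_width=14, slack=4)
Line 3: ['rainbow', 'bedroom'] (min_width=15, slack=3)
Line 4: ['python', 'chair'] (min_width=12, slack=6)
Line 5: ['tomato', 'release'] (min_width=14, slack=4)
Line 6: ['display', 'slow', 'an'] (min_width=15, slack=3)
Line 7: ['metal', 'rice', 'river'] (min_width=16, slack=2)
Line 8: ['it', 'brick', 'the'] (min_width=12, slack=6)
Line 9: ['festival', 'green', 'by'] (min_width=17, slack=1)
Line 10: ['table', 'sky'] (min_width=9, slack=9)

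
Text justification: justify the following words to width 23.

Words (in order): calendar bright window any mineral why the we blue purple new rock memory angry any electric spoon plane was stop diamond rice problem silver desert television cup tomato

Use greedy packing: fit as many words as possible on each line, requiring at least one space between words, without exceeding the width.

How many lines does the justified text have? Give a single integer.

Answer: 8

Derivation:
Line 1: ['calendar', 'bright', 'window'] (min_width=22, slack=1)
Line 2: ['any', 'mineral', 'why', 'the', 'we'] (min_width=22, slack=1)
Line 3: ['blue', 'purple', 'new', 'rock'] (min_width=20, slack=3)
Line 4: ['memory', 'angry', 'any'] (min_width=16, slack=7)
Line 5: ['electric', 'spoon', 'plane'] (min_width=20, slack=3)
Line 6: ['was', 'stop', 'diamond', 'rice'] (min_width=21, slack=2)
Line 7: ['problem', 'silver', 'desert'] (min_width=21, slack=2)
Line 8: ['television', 'cup', 'tomato'] (min_width=21, slack=2)
Total lines: 8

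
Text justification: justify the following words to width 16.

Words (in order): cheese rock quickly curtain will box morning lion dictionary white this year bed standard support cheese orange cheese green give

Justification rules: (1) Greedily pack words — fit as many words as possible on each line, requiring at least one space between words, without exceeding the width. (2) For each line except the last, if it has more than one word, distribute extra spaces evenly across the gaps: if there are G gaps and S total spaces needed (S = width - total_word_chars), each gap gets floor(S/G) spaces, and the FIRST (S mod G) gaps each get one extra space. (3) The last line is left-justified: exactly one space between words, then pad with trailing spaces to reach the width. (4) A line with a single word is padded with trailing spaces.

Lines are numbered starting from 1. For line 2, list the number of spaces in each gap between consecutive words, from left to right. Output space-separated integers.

Line 1: ['cheese', 'rock'] (min_width=11, slack=5)
Line 2: ['quickly', 'curtain'] (min_width=15, slack=1)
Line 3: ['will', 'box', 'morning'] (min_width=16, slack=0)
Line 4: ['lion', 'dictionary'] (min_width=15, slack=1)
Line 5: ['white', 'this', 'year'] (min_width=15, slack=1)
Line 6: ['bed', 'standard'] (min_width=12, slack=4)
Line 7: ['support', 'cheese'] (min_width=14, slack=2)
Line 8: ['orange', 'cheese'] (min_width=13, slack=3)
Line 9: ['green', 'give'] (min_width=10, slack=6)

Answer: 2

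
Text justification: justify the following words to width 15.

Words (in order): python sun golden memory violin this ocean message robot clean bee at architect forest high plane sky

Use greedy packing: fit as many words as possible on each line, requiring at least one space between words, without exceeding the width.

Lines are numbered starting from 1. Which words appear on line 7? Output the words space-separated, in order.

Answer: forest high

Derivation:
Line 1: ['python', 'sun'] (min_width=10, slack=5)
Line 2: ['golden', 'memory'] (min_width=13, slack=2)
Line 3: ['violin', 'this'] (min_width=11, slack=4)
Line 4: ['ocean', 'message'] (min_width=13, slack=2)
Line 5: ['robot', 'clean', 'bee'] (min_width=15, slack=0)
Line 6: ['at', 'architect'] (min_width=12, slack=3)
Line 7: ['forest', 'high'] (min_width=11, slack=4)
Line 8: ['plane', 'sky'] (min_width=9, slack=6)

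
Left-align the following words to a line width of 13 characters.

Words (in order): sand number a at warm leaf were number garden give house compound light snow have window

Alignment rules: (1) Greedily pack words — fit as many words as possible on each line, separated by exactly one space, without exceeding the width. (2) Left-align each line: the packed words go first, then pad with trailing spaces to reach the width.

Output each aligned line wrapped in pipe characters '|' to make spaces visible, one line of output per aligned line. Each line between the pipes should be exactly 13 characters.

Line 1: ['sand', 'number', 'a'] (min_width=13, slack=0)
Line 2: ['at', 'warm', 'leaf'] (min_width=12, slack=1)
Line 3: ['were', 'number'] (min_width=11, slack=2)
Line 4: ['garden', 'give'] (min_width=11, slack=2)
Line 5: ['house'] (min_width=5, slack=8)
Line 6: ['compound'] (min_width=8, slack=5)
Line 7: ['light', 'snow'] (min_width=10, slack=3)
Line 8: ['have', 'window'] (min_width=11, slack=2)

Answer: |sand number a|
|at warm leaf |
|were number  |
|garden give  |
|house        |
|compound     |
|light snow   |
|have window  |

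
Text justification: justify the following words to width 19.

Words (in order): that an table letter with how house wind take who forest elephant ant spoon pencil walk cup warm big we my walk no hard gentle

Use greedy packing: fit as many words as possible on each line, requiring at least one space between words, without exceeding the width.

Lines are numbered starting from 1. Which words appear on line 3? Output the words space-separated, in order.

Answer: house wind take who

Derivation:
Line 1: ['that', 'an', 'table'] (min_width=13, slack=6)
Line 2: ['letter', 'with', 'how'] (min_width=15, slack=4)
Line 3: ['house', 'wind', 'take', 'who'] (min_width=19, slack=0)
Line 4: ['forest', 'elephant', 'ant'] (min_width=19, slack=0)
Line 5: ['spoon', 'pencil', 'walk'] (min_width=17, slack=2)
Line 6: ['cup', 'warm', 'big', 'we', 'my'] (min_width=18, slack=1)
Line 7: ['walk', 'no', 'hard', 'gentle'] (min_width=19, slack=0)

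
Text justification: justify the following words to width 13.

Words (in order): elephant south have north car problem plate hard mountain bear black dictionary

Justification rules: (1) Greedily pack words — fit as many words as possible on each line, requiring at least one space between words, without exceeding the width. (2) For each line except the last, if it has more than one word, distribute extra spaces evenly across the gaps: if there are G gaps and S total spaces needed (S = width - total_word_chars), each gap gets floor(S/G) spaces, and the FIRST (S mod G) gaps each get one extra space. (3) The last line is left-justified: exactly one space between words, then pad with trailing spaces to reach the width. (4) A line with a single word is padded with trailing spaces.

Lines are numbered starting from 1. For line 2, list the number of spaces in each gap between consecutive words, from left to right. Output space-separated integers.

Line 1: ['elephant'] (min_width=8, slack=5)
Line 2: ['south', 'have'] (min_width=10, slack=3)
Line 3: ['north', 'car'] (min_width=9, slack=4)
Line 4: ['problem', 'plate'] (min_width=13, slack=0)
Line 5: ['hard', 'mountain'] (min_width=13, slack=0)
Line 6: ['bear', 'black'] (min_width=10, slack=3)
Line 7: ['dictionary'] (min_width=10, slack=3)

Answer: 4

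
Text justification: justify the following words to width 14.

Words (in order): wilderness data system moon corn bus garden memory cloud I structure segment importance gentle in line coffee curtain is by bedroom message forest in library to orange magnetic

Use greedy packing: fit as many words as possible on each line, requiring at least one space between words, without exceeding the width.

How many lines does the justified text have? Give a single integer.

Line 1: ['wilderness'] (min_width=10, slack=4)
Line 2: ['data', 'system'] (min_width=11, slack=3)
Line 3: ['moon', 'corn', 'bus'] (min_width=13, slack=1)
Line 4: ['garden', 'memory'] (min_width=13, slack=1)
Line 5: ['cloud', 'I'] (min_width=7, slack=7)
Line 6: ['structure'] (min_width=9, slack=5)
Line 7: ['segment'] (min_width=7, slack=7)
Line 8: ['importance'] (min_width=10, slack=4)
Line 9: ['gentle', 'in', 'line'] (min_width=14, slack=0)
Line 10: ['coffee', 'curtain'] (min_width=14, slack=0)
Line 11: ['is', 'by', 'bedroom'] (min_width=13, slack=1)
Line 12: ['message', 'forest'] (min_width=14, slack=0)
Line 13: ['in', 'library', 'to'] (min_width=13, slack=1)
Line 14: ['orange'] (min_width=6, slack=8)
Line 15: ['magnetic'] (min_width=8, slack=6)
Total lines: 15

Answer: 15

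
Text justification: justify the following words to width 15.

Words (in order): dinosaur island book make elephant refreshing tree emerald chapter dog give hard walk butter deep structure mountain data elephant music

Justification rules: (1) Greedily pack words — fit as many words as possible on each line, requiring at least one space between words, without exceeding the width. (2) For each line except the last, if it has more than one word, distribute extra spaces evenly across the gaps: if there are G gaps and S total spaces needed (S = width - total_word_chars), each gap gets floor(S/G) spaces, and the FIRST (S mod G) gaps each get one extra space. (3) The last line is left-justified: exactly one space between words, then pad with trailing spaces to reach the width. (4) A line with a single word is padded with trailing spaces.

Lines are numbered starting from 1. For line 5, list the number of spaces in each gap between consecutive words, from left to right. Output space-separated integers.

Line 1: ['dinosaur', 'island'] (min_width=15, slack=0)
Line 2: ['book', 'make'] (min_width=9, slack=6)
Line 3: ['elephant'] (min_width=8, slack=7)
Line 4: ['refreshing', 'tree'] (min_width=15, slack=0)
Line 5: ['emerald', 'chapter'] (min_width=15, slack=0)
Line 6: ['dog', 'give', 'hard'] (min_width=13, slack=2)
Line 7: ['walk', 'butter'] (min_width=11, slack=4)
Line 8: ['deep', 'structure'] (min_width=14, slack=1)
Line 9: ['mountain', 'data'] (min_width=13, slack=2)
Line 10: ['elephant', 'music'] (min_width=14, slack=1)

Answer: 1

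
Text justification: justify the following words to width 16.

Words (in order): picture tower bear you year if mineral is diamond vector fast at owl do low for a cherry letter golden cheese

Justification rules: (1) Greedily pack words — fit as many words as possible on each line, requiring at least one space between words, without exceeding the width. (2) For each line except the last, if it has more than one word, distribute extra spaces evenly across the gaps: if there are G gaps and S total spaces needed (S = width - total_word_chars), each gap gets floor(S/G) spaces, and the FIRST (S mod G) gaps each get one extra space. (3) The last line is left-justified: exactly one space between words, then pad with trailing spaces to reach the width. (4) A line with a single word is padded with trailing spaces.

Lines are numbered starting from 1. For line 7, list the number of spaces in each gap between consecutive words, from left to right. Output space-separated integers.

Line 1: ['picture', 'tower'] (min_width=13, slack=3)
Line 2: ['bear', 'you', 'year', 'if'] (min_width=16, slack=0)
Line 3: ['mineral', 'is'] (min_width=10, slack=6)
Line 4: ['diamond', 'vector'] (min_width=14, slack=2)
Line 5: ['fast', 'at', 'owl', 'do'] (min_width=14, slack=2)
Line 6: ['low', 'for', 'a', 'cherry'] (min_width=16, slack=0)
Line 7: ['letter', 'golden'] (min_width=13, slack=3)
Line 8: ['cheese'] (min_width=6, slack=10)

Answer: 4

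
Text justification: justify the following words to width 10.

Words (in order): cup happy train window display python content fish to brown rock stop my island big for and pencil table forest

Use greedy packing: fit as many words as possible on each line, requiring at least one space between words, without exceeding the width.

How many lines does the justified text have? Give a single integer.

Answer: 14

Derivation:
Line 1: ['cup', 'happy'] (min_width=9, slack=1)
Line 2: ['train'] (min_width=5, slack=5)
Line 3: ['window'] (min_width=6, slack=4)
Line 4: ['display'] (min_width=7, slack=3)
Line 5: ['python'] (min_width=6, slack=4)
Line 6: ['content'] (min_width=7, slack=3)
Line 7: ['fish', 'to'] (min_width=7, slack=3)
Line 8: ['brown', 'rock'] (min_width=10, slack=0)
Line 9: ['stop', 'my'] (min_width=7, slack=3)
Line 10: ['island', 'big'] (min_width=10, slack=0)
Line 11: ['for', 'and'] (min_width=7, slack=3)
Line 12: ['pencil'] (min_width=6, slack=4)
Line 13: ['table'] (min_width=5, slack=5)
Line 14: ['forest'] (min_width=6, slack=4)
Total lines: 14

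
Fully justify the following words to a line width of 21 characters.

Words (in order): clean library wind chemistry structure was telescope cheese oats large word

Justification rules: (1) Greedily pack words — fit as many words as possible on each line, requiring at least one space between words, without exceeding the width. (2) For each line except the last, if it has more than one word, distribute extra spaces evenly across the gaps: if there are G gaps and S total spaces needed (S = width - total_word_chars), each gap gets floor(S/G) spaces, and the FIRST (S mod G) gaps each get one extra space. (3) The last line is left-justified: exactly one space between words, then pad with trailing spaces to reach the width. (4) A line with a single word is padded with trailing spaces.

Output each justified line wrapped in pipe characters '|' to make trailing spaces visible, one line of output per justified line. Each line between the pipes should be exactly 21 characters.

Answer: |clean   library  wind|
|chemistry   structure|
|was  telescope cheese|
|oats large word      |

Derivation:
Line 1: ['clean', 'library', 'wind'] (min_width=18, slack=3)
Line 2: ['chemistry', 'structure'] (min_width=19, slack=2)
Line 3: ['was', 'telescope', 'cheese'] (min_width=20, slack=1)
Line 4: ['oats', 'large', 'word'] (min_width=15, slack=6)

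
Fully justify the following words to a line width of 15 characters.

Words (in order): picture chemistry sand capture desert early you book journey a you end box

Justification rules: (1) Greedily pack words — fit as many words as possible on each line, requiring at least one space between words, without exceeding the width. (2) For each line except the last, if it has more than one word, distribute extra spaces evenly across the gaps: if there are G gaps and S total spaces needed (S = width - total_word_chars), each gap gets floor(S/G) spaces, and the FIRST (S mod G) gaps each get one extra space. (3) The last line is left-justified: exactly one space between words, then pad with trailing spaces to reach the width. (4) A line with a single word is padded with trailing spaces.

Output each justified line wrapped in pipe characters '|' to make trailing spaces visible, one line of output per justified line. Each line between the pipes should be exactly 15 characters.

Answer: |picture        |
|chemistry  sand|
|capture  desert|
|early  you book|
|journey  a  you|
|end box        |

Derivation:
Line 1: ['picture'] (min_width=7, slack=8)
Line 2: ['chemistry', 'sand'] (min_width=14, slack=1)
Line 3: ['capture', 'desert'] (min_width=14, slack=1)
Line 4: ['early', 'you', 'book'] (min_width=14, slack=1)
Line 5: ['journey', 'a', 'you'] (min_width=13, slack=2)
Line 6: ['end', 'box'] (min_width=7, slack=8)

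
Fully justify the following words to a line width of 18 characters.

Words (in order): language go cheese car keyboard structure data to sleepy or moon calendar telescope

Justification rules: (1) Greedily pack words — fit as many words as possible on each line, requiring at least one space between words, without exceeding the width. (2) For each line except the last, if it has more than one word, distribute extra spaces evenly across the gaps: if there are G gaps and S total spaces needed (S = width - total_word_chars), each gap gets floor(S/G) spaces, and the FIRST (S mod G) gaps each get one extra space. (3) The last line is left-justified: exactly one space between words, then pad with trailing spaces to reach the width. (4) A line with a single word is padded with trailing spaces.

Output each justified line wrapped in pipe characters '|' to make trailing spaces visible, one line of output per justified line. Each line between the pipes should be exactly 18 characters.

Line 1: ['language', 'go', 'cheese'] (min_width=18, slack=0)
Line 2: ['car', 'keyboard'] (min_width=12, slack=6)
Line 3: ['structure', 'data', 'to'] (min_width=17, slack=1)
Line 4: ['sleepy', 'or', 'moon'] (min_width=14, slack=4)
Line 5: ['calendar', 'telescope'] (min_width=18, slack=0)

Answer: |language go cheese|
|car       keyboard|
|structure  data to|
|sleepy   or   moon|
|calendar telescope|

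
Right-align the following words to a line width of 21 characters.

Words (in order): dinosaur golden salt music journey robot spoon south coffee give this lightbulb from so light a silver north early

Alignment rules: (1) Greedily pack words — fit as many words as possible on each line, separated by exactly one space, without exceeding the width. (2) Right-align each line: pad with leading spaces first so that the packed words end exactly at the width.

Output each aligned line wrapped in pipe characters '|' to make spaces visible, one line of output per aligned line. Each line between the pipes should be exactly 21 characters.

Answer: | dinosaur golden salt|
|  music journey robot|
|   spoon south coffee|
|  give this lightbulb|
|      from so light a|
|   silver north early|

Derivation:
Line 1: ['dinosaur', 'golden', 'salt'] (min_width=20, slack=1)
Line 2: ['music', 'journey', 'robot'] (min_width=19, slack=2)
Line 3: ['spoon', 'south', 'coffee'] (min_width=18, slack=3)
Line 4: ['give', 'this', 'lightbulb'] (min_width=19, slack=2)
Line 5: ['from', 'so', 'light', 'a'] (min_width=15, slack=6)
Line 6: ['silver', 'north', 'early'] (min_width=18, slack=3)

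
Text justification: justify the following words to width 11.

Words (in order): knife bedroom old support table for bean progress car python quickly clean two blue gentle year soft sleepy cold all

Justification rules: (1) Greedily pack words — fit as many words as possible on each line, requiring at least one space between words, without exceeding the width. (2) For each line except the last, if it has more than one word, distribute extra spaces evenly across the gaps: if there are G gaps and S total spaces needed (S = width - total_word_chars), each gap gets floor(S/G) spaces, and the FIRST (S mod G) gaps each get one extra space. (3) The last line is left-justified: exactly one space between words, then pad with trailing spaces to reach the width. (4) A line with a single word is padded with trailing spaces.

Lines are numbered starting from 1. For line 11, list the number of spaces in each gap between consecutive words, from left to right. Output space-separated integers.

Line 1: ['knife'] (min_width=5, slack=6)
Line 2: ['bedroom', 'old'] (min_width=11, slack=0)
Line 3: ['support'] (min_width=7, slack=4)
Line 4: ['table', 'for'] (min_width=9, slack=2)
Line 5: ['bean'] (min_width=4, slack=7)
Line 6: ['progress'] (min_width=8, slack=3)
Line 7: ['car', 'python'] (min_width=10, slack=1)
Line 8: ['quickly'] (min_width=7, slack=4)
Line 9: ['clean', 'two'] (min_width=9, slack=2)
Line 10: ['blue', 'gentle'] (min_width=11, slack=0)
Line 11: ['year', 'soft'] (min_width=9, slack=2)
Line 12: ['sleepy', 'cold'] (min_width=11, slack=0)
Line 13: ['all'] (min_width=3, slack=8)

Answer: 3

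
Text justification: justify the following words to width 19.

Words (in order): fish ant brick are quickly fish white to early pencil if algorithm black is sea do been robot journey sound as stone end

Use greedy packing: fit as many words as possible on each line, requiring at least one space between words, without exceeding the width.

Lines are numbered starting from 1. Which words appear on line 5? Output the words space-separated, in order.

Answer: sea do been robot

Derivation:
Line 1: ['fish', 'ant', 'brick', 'are'] (min_width=18, slack=1)
Line 2: ['quickly', 'fish', 'white'] (min_width=18, slack=1)
Line 3: ['to', 'early', 'pencil', 'if'] (min_width=18, slack=1)
Line 4: ['algorithm', 'black', 'is'] (min_width=18, slack=1)
Line 5: ['sea', 'do', 'been', 'robot'] (min_width=17, slack=2)
Line 6: ['journey', 'sound', 'as'] (min_width=16, slack=3)
Line 7: ['stone', 'end'] (min_width=9, slack=10)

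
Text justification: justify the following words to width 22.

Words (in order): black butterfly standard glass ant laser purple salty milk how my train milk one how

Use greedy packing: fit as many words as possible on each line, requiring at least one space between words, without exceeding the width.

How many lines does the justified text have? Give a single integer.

Answer: 5

Derivation:
Line 1: ['black', 'butterfly'] (min_width=15, slack=7)
Line 2: ['standard', 'glass', 'ant'] (min_width=18, slack=4)
Line 3: ['laser', 'purple', 'salty'] (min_width=18, slack=4)
Line 4: ['milk', 'how', 'my', 'train', 'milk'] (min_width=22, slack=0)
Line 5: ['one', 'how'] (min_width=7, slack=15)
Total lines: 5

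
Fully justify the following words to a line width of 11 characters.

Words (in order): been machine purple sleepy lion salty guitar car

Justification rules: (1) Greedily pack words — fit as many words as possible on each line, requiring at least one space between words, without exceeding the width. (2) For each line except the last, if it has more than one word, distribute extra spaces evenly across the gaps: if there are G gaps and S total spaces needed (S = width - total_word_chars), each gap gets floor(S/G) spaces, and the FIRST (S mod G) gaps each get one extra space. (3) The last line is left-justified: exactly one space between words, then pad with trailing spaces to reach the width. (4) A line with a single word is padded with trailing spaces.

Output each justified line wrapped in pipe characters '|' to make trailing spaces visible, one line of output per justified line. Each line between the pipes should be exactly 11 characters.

Answer: |been       |
|machine    |
|purple     |
|sleepy lion|
|salty      |
|guitar car |

Derivation:
Line 1: ['been'] (min_width=4, slack=7)
Line 2: ['machine'] (min_width=7, slack=4)
Line 3: ['purple'] (min_width=6, slack=5)
Line 4: ['sleepy', 'lion'] (min_width=11, slack=0)
Line 5: ['salty'] (min_width=5, slack=6)
Line 6: ['guitar', 'car'] (min_width=10, slack=1)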